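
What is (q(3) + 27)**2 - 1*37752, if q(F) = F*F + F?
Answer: -36231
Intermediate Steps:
q(F) = F + F**2 (q(F) = F**2 + F = F + F**2)
(q(3) + 27)**2 - 1*37752 = (3*(1 + 3) + 27)**2 - 1*37752 = (3*4 + 27)**2 - 37752 = (12 + 27)**2 - 37752 = 39**2 - 37752 = 1521 - 37752 = -36231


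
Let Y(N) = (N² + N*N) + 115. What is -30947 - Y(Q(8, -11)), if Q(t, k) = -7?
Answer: -31160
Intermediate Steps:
Y(N) = 115 + 2*N² (Y(N) = (N² + N²) + 115 = 2*N² + 115 = 115 + 2*N²)
-30947 - Y(Q(8, -11)) = -30947 - (115 + 2*(-7)²) = -30947 - (115 + 2*49) = -30947 - (115 + 98) = -30947 - 1*213 = -30947 - 213 = -31160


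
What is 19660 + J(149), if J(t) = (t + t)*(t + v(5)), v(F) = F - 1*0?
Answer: 65552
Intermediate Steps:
v(F) = F (v(F) = F + 0 = F)
J(t) = 2*t*(5 + t) (J(t) = (t + t)*(t + 5) = (2*t)*(5 + t) = 2*t*(5 + t))
19660 + J(149) = 19660 + 2*149*(5 + 149) = 19660 + 2*149*154 = 19660 + 45892 = 65552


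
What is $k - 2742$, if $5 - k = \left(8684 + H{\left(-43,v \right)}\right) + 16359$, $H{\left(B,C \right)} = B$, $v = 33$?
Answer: $-27737$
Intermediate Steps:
$k = -24995$ ($k = 5 - \left(\left(8684 - 43\right) + 16359\right) = 5 - \left(8641 + 16359\right) = 5 - 25000 = -24995$)
$k - 2742 = -24995 - 2742 = -27737$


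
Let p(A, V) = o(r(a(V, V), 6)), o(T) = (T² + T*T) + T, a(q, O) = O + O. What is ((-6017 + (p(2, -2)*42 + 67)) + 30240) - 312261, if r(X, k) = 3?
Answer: -287089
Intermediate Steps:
a(q, O) = 2*O
o(T) = T + 2*T² (o(T) = (T² + T²) + T = 2*T² + T = T + 2*T²)
p(A, V) = 21 (p(A, V) = 3*(1 + 2*3) = 3*(1 + 6) = 3*7 = 21)
((-6017 + (p(2, -2)*42 + 67)) + 30240) - 312261 = ((-6017 + (21*42 + 67)) + 30240) - 312261 = ((-6017 + (882 + 67)) + 30240) - 312261 = ((-6017 + 949) + 30240) - 312261 = (-5068 + 30240) - 312261 = 25172 - 312261 = -287089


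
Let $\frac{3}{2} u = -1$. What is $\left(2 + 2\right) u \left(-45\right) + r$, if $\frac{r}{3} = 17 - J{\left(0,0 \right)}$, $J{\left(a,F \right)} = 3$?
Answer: $162$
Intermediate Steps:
$u = - \frac{2}{3}$ ($u = \frac{2}{3} \left(-1\right) = - \frac{2}{3} \approx -0.66667$)
$r = 42$ ($r = 3 \left(17 - 3\right) = 3 \cdot 14 = 42$)
$\left(2 + 2\right) u \left(-45\right) + r = \left(2 + 2\right) \left(- \frac{2}{3}\right) \left(-45\right) + 42 = 4 \left(- \frac{2}{3}\right) \left(-45\right) + 42 = \left(- \frac{8}{3}\right) \left(-45\right) + 42 = 120 + 42 = 162$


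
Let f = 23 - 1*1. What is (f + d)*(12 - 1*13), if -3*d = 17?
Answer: -49/3 ≈ -16.333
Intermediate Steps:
d = -17/3 (d = -⅓*17 = -17/3 ≈ -5.6667)
f = 22 (f = 23 - 1 = 22)
(f + d)*(12 - 1*13) = (22 - 17/3)*(12 - 1*13) = 49*(12 - 13)/3 = (49/3)*(-1) = -49/3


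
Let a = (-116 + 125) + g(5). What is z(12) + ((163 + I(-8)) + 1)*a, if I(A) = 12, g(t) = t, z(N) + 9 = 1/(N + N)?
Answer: 58921/24 ≈ 2455.0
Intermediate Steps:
z(N) = -9 + 1/(2*N) (z(N) = -9 + 1/(N + N) = -9 + 1/(2*N))
a = 14 (a = (-116 + 125) + 5 = 9 + 5 = 14)
z(12) + ((163 + I(-8)) + 1)*a = (-9 + (1/2)/12) + ((163 + 12) + 1)*14 = (-9 + (1/2)*(1/12)) + (175 + 1)*14 = (-9 + 1/24) + 176*14 = -215/24 + 2464 = 58921/24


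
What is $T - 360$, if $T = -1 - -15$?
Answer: $-346$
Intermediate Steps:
$T = 14$ ($T = -1 + 15 = 14$)
$T - 360 = 14 - 360 = -346$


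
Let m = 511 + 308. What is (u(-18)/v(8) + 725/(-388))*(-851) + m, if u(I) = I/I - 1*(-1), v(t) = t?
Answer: 213050/97 ≈ 2196.4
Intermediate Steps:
m = 819
u(I) = 2 (u(I) = 1 + 1 = 2)
(u(-18)/v(8) + 725/(-388))*(-851) + m = (2/8 + 725/(-388))*(-851) + 819 = (2*(⅛) + 725*(-1/388))*(-851) + 819 = (¼ - 725/388)*(-851) + 819 = -157/97*(-851) + 819 = 133607/97 + 819 = 213050/97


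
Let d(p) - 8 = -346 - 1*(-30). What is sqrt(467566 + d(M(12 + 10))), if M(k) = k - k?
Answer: sqrt(467258) ≈ 683.56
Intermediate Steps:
M(k) = 0
d(p) = -308 (d(p) = 8 + (-346 - 1*(-30)) = 8 + (-346 + 30) = 8 - 316 = -308)
sqrt(467566 + d(M(12 + 10))) = sqrt(467566 - 308) = sqrt(467258)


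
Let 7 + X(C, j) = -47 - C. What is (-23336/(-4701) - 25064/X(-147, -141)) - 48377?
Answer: -2362860153/48577 ≈ -48642.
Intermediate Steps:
X(C, j) = -54 - C (X(C, j) = -7 + (-47 - C) = -54 - C)
(-23336/(-4701) - 25064/X(-147, -141)) - 48377 = (-23336/(-4701) - 25064/(-54 - 1*(-147))) - 48377 = (-23336*(-1/4701) - 25064/(-54 + 147)) - 48377 = (23336/4701 - 25064/93) - 48377 = -12850624/48577 - 48377 = -2362860153/48577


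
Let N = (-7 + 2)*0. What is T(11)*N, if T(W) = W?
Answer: 0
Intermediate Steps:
N = 0 (N = -5*0 = 0)
T(11)*N = 11*0 = 0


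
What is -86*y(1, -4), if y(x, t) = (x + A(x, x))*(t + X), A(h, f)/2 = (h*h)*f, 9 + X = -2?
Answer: 3870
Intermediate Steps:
X = -11 (X = -9 - 2 = -11)
A(h, f) = 2*f*h² (A(h, f) = 2*((h*h)*f) = 2*(h²*f) = 2*(f*h²) = 2*f*h²)
y(x, t) = (-11 + t)*(x + 2*x³) (y(x, t) = (x + 2*x*x²)*(t - 11) = (x + 2*x³)*(-11 + t) = (-11 + t)*(x + 2*x³))
-86*y(1, -4) = -86*(-11 - 4 - 22*1² + 2*(-4)*1²) = -86*(-11 - 4 - 22*1 + 2*(-4)*1) = -86*(-11 - 4 - 22 - 8) = -86*(-45) = 3870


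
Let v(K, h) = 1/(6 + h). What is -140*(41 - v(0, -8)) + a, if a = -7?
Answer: -5817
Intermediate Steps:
-140*(41 - v(0, -8)) + a = -140*(41 - 1/(6 - 8)) - 7 = -140*(41 - 1/(-2)) - 7 = -140*(41 - 1*(-½)) - 7 = -140*(41 + ½) - 7 = -140*83/2 - 7 = -5810 - 7 = -5817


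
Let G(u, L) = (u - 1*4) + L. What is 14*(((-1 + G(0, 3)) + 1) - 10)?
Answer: -154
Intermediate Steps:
G(u, L) = -4 + L + u (G(u, L) = (u - 4) + L = (-4 + u) + L = -4 + L + u)
14*(((-1 + G(0, 3)) + 1) - 10) = 14*(((-1 + (-4 + 3 + 0)) + 1) - 10) = 14*(((-1 - 1) + 1) - 10) = 14*((-2 + 1) - 10) = 14*(-1 - 10) = 14*(-11) = -154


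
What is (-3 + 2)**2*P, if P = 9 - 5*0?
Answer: 9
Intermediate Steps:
P = 9 (P = 9 + 0 = 9)
(-3 + 2)**2*P = (-3 + 2)**2*9 = (-1)**2*9 = 1*9 = 9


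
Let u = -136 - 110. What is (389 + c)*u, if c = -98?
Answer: -71586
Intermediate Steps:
u = -246
(389 + c)*u = (389 - 98)*(-246) = 291*(-246) = -71586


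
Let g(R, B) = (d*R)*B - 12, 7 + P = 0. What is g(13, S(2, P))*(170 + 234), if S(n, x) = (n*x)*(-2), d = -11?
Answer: -1622464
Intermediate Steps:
P = -7 (P = -7 + 0 = -7)
S(n, x) = -2*n*x
g(R, B) = -12 - 11*B*R (g(R, B) = (-11*R)*B - 12 = -11*B*R - 12 = -12 - 11*B*R)
g(13, S(2, P))*(170 + 234) = (-12 - 11*(-2*2*(-7))*13)*(170 + 234) = (-12 - 11*28*13)*404 = (-12 - 4004)*404 = -4016*404 = -1622464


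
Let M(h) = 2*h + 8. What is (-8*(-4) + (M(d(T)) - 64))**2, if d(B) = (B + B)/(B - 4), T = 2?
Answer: 784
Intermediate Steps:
d(B) = 2*B/(-4 + B) (d(B) = (2*B)/(-4 + B) = 2*B/(-4 + B))
M(h) = 8 + 2*h
(-8*(-4) + (M(d(T)) - 64))**2 = (-8*(-4) + ((8 + 2*(2*2/(-4 + 2))) - 64))**2 = (32 + ((8 + 2*(2*2/(-2))) - 64))**2 = (32 + ((8 + 2*(2*2*(-1/2))) - 64))**2 = (32 + ((8 + 2*(-2)) - 64))**2 = (32 + ((8 - 4) - 64))**2 = (32 + (4 - 64))**2 = (32 - 60)**2 = (-28)**2 = 784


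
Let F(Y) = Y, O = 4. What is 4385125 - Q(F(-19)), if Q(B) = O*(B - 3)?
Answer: 4385213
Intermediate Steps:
Q(B) = -12 + 4*B (Q(B) = 4*(B - 3) = 4*(-3 + B) = -12 + 4*B)
4385125 - Q(F(-19)) = 4385125 - (-12 + 4*(-19)) = 4385125 - (-12 - 76) = 4385125 - 1*(-88) = 4385125 + 88 = 4385213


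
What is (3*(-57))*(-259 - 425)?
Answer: 116964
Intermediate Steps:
(3*(-57))*(-259 - 425) = -171*(-684) = 116964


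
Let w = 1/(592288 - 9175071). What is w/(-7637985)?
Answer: 1/65555167812255 ≈ 1.5254e-14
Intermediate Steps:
w = -1/8582783 (w = 1/(-8582783) = -1/8582783 ≈ -1.1651e-7)
w/(-7637985) = -1/8582783/(-7637985) = -1/8582783*(-1/7637985) = 1/65555167812255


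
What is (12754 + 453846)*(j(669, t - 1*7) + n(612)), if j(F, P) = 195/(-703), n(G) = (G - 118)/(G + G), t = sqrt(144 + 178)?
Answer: 6334211650/107559 ≈ 58891.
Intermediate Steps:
t = sqrt(322) ≈ 17.944
n(G) = (-118 + G)/(2*G) (n(G) = (-118 + G)/((2*G)) = (-118 + G)*(1/(2*G)) = (-118 + G)/(2*G))
j(F, P) = -195/703 (j(F, P) = 195*(-1/703) = -195/703)
(12754 + 453846)*(j(669, t - 1*7) + n(612)) = (12754 + 453846)*(-195/703 + (1/2)*(-118 + 612)/612) = 466600*(-195/703 + (1/2)*(1/612)*494) = 466600*(-195/703 + 247/612) = 466600*(54301/430236) = 6334211650/107559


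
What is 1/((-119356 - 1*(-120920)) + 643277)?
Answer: 1/644841 ≈ 1.5508e-6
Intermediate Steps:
1/((-119356 - 1*(-120920)) + 643277) = 1/((-119356 + 120920) + 643277) = 1/(1564 + 643277) = 1/644841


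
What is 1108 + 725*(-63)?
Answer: -44567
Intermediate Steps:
1108 + 725*(-63) = 1108 - 45675 = -44567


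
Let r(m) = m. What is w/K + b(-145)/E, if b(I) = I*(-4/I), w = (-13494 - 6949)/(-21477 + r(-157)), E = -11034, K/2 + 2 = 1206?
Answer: 216973375/287406305424 ≈ 0.00075494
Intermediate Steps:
K = 2408 (K = -4 + 2*1206 = -4 + 2412 = 2408)
w = 20443/21634 (w = (-13494 - 6949)/(-21477 - 157) = -20443/(-21634) = -20443*(-1/21634) = 20443/21634 ≈ 0.94495)
b(I) = -4
w/K + b(-145)/E = (20443/21634)/2408 - 4/(-11034) = (20443/21634)*(1/2408) - 4*(-1/11034) = 20443/52094672 + 2/5517 = 216973375/287406305424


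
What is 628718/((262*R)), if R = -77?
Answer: -314359/10087 ≈ -31.165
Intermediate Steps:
628718/((262*R)) = 628718/((262*(-77))) = 628718/(-20174) = 628718*(-1/20174) = -314359/10087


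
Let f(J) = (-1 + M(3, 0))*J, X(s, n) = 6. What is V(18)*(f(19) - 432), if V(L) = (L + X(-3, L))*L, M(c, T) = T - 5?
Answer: -235872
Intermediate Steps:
M(c, T) = -5 + T
V(L) = L*(6 + L) (V(L) = (L + 6)*L = (6 + L)*L = L*(6 + L))
f(J) = -6*J (f(J) = (-1 + (-5 + 0))*J = (-1 - 5)*J = -6*J)
V(18)*(f(19) - 432) = (18*(6 + 18))*(-6*19 - 432) = (18*24)*(-114 - 432) = 432*(-546) = -235872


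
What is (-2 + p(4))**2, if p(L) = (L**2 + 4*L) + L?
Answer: 1156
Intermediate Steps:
p(L) = L**2 + 5*L
(-2 + p(4))**2 = (-2 + 4*(5 + 4))**2 = (-2 + 4*9)**2 = (-2 + 36)**2 = 34**2 = 1156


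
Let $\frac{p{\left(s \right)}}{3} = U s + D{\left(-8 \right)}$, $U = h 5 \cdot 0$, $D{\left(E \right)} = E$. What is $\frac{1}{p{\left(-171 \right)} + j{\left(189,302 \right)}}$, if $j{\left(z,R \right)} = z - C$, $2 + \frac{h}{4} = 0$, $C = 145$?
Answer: $\frac{1}{20} \approx 0.05$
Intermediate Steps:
$h = -8$ ($h = -8 + 4 \cdot 0 = -8 + 0 = -8$)
$U = 0$ ($U = \left(-8\right) 5 \cdot 0 = \left(-40\right) 0 = 0$)
$p{\left(s \right)} = -24$ ($p{\left(s \right)} = 3 \left(0 s - 8\right) = 3 \left(0 - 8\right) = 3 \left(-8\right) = -24$)
$j{\left(z,R \right)} = -145 + z$ ($j{\left(z,R \right)} = z - 145 = -145 + z$)
$\frac{1}{p{\left(-171 \right)} + j{\left(189,302 \right)}} = \frac{1}{-24 + \left(-145 + 189\right)} = \frac{1}{-24 + 44} = \frac{1}{20}$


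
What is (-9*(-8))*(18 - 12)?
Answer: 432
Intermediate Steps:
(-9*(-8))*(18 - 12) = 72*6 = 432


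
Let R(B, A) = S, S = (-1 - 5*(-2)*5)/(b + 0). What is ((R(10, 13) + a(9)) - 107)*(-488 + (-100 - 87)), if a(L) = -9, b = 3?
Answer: 67275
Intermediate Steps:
S = 49/3 (S = (-1 - 5*(-2)*5)/(3 + 0) = (-1 + 10*5)/3 = (-1 + 50)*(⅓) = 49*(⅓) = 49/3 ≈ 16.333)
R(B, A) = 49/3
((R(10, 13) + a(9)) - 107)*(-488 + (-100 - 87)) = ((49/3 - 9) - 107)*(-488 + (-100 - 87)) = (22/3 - 107)*(-488 - 187) = -299/3*(-675) = 67275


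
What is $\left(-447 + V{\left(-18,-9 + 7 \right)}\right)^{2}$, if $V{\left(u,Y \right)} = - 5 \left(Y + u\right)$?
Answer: $120409$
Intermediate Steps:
$V{\left(u,Y \right)} = - 5 Y - 5 u$
$\left(-447 + V{\left(-18,-9 + 7 \right)}\right)^{2} = \left(-447 - \left(-90 + 5 \left(-9 + 7\right)\right)\right)^{2} = \left(-447 + \left(\left(-5\right) \left(-2\right) + 90\right)\right)^{2} = \left(-447 + \left(10 + 90\right)\right)^{2} = \left(-447 + 100\right)^{2} = \left(-347\right)^{2} = 120409$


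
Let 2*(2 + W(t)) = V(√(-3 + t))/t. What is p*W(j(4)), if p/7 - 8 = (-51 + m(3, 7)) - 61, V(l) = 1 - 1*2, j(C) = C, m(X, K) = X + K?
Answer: 5593/4 ≈ 1398.3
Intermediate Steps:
m(X, K) = K + X
V(l) = -1 (V(l) = 1 - 2 = -1)
W(t) = -2 - 1/(2*t) (W(t) = -2 + (-1/t)/2 = -2 - 1/(2*t))
p = -658 (p = 56 + 7*((-51 + (7 + 3)) - 61) = 56 + 7*((-51 + 10) - 61) = 56 + 7*(-41 - 61) = 56 + 7*(-102) = 56 - 714 = -658)
p*W(j(4)) = -658*(-2 - ½/4) = -658*(-2 - ½*¼) = -658*(-2 - ⅛) = -658*(-17/8) = 5593/4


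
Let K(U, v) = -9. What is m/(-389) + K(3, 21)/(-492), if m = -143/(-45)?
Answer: 29063/2870820 ≈ 0.010124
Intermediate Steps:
m = 143/45 (m = -143*(-1/45) = 143/45 ≈ 3.1778)
m/(-389) + K(3, 21)/(-492) = (143/45)/(-389) - 9/(-492) = (143/45)*(-1/389) - 9*(-1/492) = -143/17505 + 3/164 = 29063/2870820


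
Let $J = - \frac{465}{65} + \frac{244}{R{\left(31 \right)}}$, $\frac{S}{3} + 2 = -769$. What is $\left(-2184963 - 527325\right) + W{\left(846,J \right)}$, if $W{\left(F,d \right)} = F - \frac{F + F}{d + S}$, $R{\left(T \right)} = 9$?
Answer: $- \frac{363720865224}{134143} \approx -2.7114 \cdot 10^{6}$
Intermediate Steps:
$S = -2313$ ($S = -6 + 3 \left(-769\right) = -6 - 2307 = -2313$)
$J = \frac{2335}{117}$ ($J = - \frac{465}{65} + \frac{244}{9} = \left(-465\right) \frac{1}{65} + 244 \cdot \frac{1}{9} = - \frac{93}{13} + \frac{244}{9} = \frac{2335}{117} \approx 19.957$)
$W{\left(F,d \right)} = F - \frac{2 F}{-2313 + d}$ ($W{\left(F,d \right)} = F - \frac{F + F}{d - 2313} = F - \frac{2 F}{-2313 + d}$)
$\left(-2184963 - 527325\right) + W{\left(846,J \right)} = \left(-2184963 - 527325\right) + \frac{846 \left(-2315 + \frac{2335}{117}\right)}{-2313 + \frac{2335}{117}} = -2712288 + 846 \frac{1}{- \frac{268286}{117}} \left(- \frac{268520}{117}\right) = -2712288 + 846 \left(- \frac{117}{268286}\right) \left(- \frac{268520}{117}\right) = -2712288 + \frac{113583960}{134143} = - \frac{363720865224}{134143}$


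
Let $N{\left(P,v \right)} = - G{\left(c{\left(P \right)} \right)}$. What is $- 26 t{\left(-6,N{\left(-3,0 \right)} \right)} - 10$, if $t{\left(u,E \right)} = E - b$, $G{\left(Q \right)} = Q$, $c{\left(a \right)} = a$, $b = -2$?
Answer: $-140$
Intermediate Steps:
$N{\left(P,v \right)} = - P$
$t{\left(u,E \right)} = 2 + E$ ($t{\left(u,E \right)} = E - -2 = E + 2 = 2 + E$)
$- 26 t{\left(-6,N{\left(-3,0 \right)} \right)} - 10 = - 26 \left(2 - -3\right) - 10 = - 26 \left(2 + 3\right) - 10 = \left(-26\right) 5 - 10 = -130 - 10 = -140$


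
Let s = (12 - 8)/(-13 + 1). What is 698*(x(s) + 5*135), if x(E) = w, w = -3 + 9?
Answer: 475338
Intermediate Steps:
w = 6
s = -1/3 (s = 4/(-12) = 4*(-1/12) = -1/3 ≈ -0.33333)
x(E) = 6
698*(x(s) + 5*135) = 698*(6 + 5*135) = 698*(6 + 675) = 698*681 = 475338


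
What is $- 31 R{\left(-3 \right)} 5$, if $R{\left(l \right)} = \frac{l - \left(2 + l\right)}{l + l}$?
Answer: $- \frac{155}{3} \approx -51.667$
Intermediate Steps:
$R{\left(l \right)} = - \frac{1}{l}$ ($R{\left(l \right)} = - \frac{2}{2 l} = - 2 \frac{1}{2 l} = - \frac{1}{l}$)
$- 31 R{\left(-3 \right)} 5 = - 31 \left(- \frac{1}{-3}\right) 5 = - 31 \left(\left(-1\right) \left(- \frac{1}{3}\right)\right) 5 = \left(-31\right) \frac{1}{3} \cdot 5 = \left(- \frac{31}{3}\right) 5 = - \frac{155}{3}$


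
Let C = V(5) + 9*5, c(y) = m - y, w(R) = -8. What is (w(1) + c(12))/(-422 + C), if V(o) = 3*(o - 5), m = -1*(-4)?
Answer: 16/377 ≈ 0.042440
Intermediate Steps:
m = 4
V(o) = -15 + 3*o (V(o) = 3*(-5 + o) = -15 + 3*o)
c(y) = 4 - y
C = 45 (C = (-15 + 3*5) + 9*5 = (-15 + 15) + 45 = 0 + 45 = 45)
(w(1) + c(12))/(-422 + C) = (-8 + (4 - 1*12))/(-422 + 45) = (-8 + (4 - 12))/(-377) = (-8 - 8)*(-1/377) = -16*(-1/377) = 16/377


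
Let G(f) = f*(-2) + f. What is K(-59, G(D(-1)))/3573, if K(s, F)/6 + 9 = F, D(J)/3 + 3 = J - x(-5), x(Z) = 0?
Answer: 2/397 ≈ 0.0050378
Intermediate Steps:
D(J) = -9 + 3*J (D(J) = -9 + 3*(J - 1*0) = -9 + 3*(J + 0) = -9 + 3*J)
G(f) = -f (G(f) = -2*f + f = -f)
K(s, F) = -54 + 6*F
K(-59, G(D(-1)))/3573 = (-54 + 6*(-(-9 + 3*(-1))))/3573 = (-54 + 6*(-(-9 - 3)))*(1/3573) = (-54 + 6*(-1*(-12)))*(1/3573) = (-54 + 6*12)*(1/3573) = (-54 + 72)*(1/3573) = 18*(1/3573) = 2/397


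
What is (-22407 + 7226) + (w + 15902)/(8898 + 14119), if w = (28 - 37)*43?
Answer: -349405562/23017 ≈ -15180.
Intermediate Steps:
w = -387 (w = -9*43 = -387)
(-22407 + 7226) + (w + 15902)/(8898 + 14119) = (-22407 + 7226) + (-387 + 15902)/(8898 + 14119) = -15181 + 15515/23017 = -349405562/23017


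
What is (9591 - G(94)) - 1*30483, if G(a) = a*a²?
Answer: -851476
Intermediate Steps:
G(a) = a³
(9591 - G(94)) - 1*30483 = (9591 - 1*94³) - 1*30483 = (9591 - 1*830584) - 30483 = (9591 - 830584) - 30483 = -820993 - 30483 = -851476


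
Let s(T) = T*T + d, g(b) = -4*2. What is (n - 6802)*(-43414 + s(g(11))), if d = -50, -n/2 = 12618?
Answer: 1390449200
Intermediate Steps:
n = -25236 (n = -2*12618 = -25236)
g(b) = -8
s(T) = -50 + T² (s(T) = T*T - 50 = T² - 50 = -50 + T²)
(n - 6802)*(-43414 + s(g(11))) = (-25236 - 6802)*(-43414 + (-50 + (-8)²)) = -32038*(-43414 + (-50 + 64)) = -32038*(-43414 + 14) = -32038*(-43400) = 1390449200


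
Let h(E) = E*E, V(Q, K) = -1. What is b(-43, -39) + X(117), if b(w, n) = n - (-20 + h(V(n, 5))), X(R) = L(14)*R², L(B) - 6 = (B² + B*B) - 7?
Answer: 5352379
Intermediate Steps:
L(B) = -1 + 2*B² (L(B) = 6 + ((B² + B*B) - 7) = 6 + ((B² + B²) - 7) = 6 + (2*B² - 7) = 6 + (-7 + 2*B²) = -1 + 2*B²)
X(R) = 391*R² (X(R) = (-1 + 2*14²)*R² = (-1 + 2*196)*R² = (-1 + 392)*R² = 391*R²)
h(E) = E²
b(w, n) = 19 + n (b(w, n) = n - (-20 + (-1)²) = n - (-20 + 1) = n - 1*(-19) = n + 19 = 19 + n)
b(-43, -39) + X(117) = (19 - 39) + 391*117² = -20 + 391*13689 = -20 + 5352399 = 5352379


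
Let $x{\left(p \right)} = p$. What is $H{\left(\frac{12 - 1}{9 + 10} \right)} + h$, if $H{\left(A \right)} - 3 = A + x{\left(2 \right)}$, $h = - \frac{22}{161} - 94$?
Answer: $- \frac{270898}{3059} \approx -88.558$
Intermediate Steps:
$h = - \frac{15156}{161}$ ($h = \left(-22\right) \frac{1}{161} - 94 = - \frac{22}{161} - 94 = - \frac{15156}{161} \approx -94.137$)
$H{\left(A \right)} = 5 + A$ ($H{\left(A \right)} = 3 + \left(A + 2\right) = 3 + \left(2 + A\right) = 5 + A$)
$H{\left(\frac{12 - 1}{9 + 10} \right)} + h = \left(5 + \frac{12 - 1}{9 + 10}\right) - \frac{15156}{161} = \left(5 + \frac{11}{19}\right) - \frac{15156}{161} = \frac{106}{19} - \frac{15156}{161} = - \frac{270898}{3059}$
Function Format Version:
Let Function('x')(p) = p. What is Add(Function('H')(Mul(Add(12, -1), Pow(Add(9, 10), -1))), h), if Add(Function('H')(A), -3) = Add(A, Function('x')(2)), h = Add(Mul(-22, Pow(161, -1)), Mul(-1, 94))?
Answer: Rational(-270898, 3059) ≈ -88.558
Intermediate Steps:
h = Rational(-15156, 161) (h = Add(Mul(-22, Rational(1, 161)), -94) = Add(Rational(-22, 161), -94) = Rational(-15156, 161) ≈ -94.137)
Function('H')(A) = Add(5, A) (Function('H')(A) = Add(3, Add(A, 2)) = Add(3, Add(2, A)) = Add(5, A))
Add(Function('H')(Mul(Add(12, -1), Pow(Add(9, 10), -1))), h) = Add(Add(5, Mul(Add(12, -1), Pow(Add(9, 10), -1))), Rational(-15156, 161)) = Add(Add(5, Mul(11, Pow(19, -1))), Rational(-15156, 161)) = Add(Add(5, Mul(11, Rational(1, 19))), Rational(-15156, 161)) = Add(Add(5, Rational(11, 19)), Rational(-15156, 161)) = Add(Rational(106, 19), Rational(-15156, 161)) = Rational(-270898, 3059)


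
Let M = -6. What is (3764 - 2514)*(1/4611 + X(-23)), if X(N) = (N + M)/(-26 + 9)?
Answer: 167170000/78387 ≈ 2132.6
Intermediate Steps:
X(N) = 6/17 - N/17 (X(N) = (N - 6)/(-26 + 9) = (-6 + N)/(-17) = (-6 + N)*(-1/17) = 6/17 - N/17)
(3764 - 2514)*(1/4611 + X(-23)) = (3764 - 2514)*(1/4611 + (6/17 - 1/17*(-23))) = 1250*(1/4611 + (6/17 + 23/17)) = 1250*(1/4611 + 29/17) = 1250*(133736/78387) = 167170000/78387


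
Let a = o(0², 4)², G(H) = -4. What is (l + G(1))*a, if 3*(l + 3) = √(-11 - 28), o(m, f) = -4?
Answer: -112 + 16*I*√39/3 ≈ -112.0 + 33.307*I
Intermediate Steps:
l = -3 + I*√39/3 (l = -3 + √(-11 - 28)/3 = -3 + √(-39)/3 = -3 + (I*√39)/3 = -3 + I*√39/3 ≈ -3.0 + 2.0817*I)
a = 16 (a = (-4)² = 16)
(l + G(1))*a = ((-3 + I*√39/3) - 4)*16 = (-7 + I*√39/3)*16 = -112 + 16*I*√39/3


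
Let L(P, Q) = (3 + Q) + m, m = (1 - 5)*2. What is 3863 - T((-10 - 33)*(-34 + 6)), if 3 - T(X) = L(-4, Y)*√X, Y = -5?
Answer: 3860 - 20*√301 ≈ 3513.0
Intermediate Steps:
m = -8 (m = -4*2 = -8)
L(P, Q) = -5 + Q (L(P, Q) = (3 + Q) - 8 = -5 + Q)
T(X) = 3 + 10*√X (T(X) = 3 - (-5 - 5)*√X = 3 - (-10)*√X = 3 + 10*√X)
3863 - T((-10 - 33)*(-34 + 6)) = 3863 - (3 + 10*√((-10 - 33)*(-34 + 6))) = 3863 - (3 + 10*√(-43*(-28))) = 3863 - (3 + 10*√1204) = 3863 - (3 + 10*(2*√301)) = 3863 - (3 + 20*√301) = 3863 + (-3 - 20*√301) = 3860 - 20*√301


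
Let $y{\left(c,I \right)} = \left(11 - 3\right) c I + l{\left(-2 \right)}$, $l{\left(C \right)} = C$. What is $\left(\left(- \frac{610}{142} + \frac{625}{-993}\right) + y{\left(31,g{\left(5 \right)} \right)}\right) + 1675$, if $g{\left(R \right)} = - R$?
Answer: $\frac{30180559}{70503} \approx 428.07$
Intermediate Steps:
$y{\left(c,I \right)} = -2 + 8 I c$ ($y{\left(c,I \right)} = \left(11 - 3\right) c I - 2 = 8 c I - 2 = 8 I c - 2 = -2 + 8 I c$)
$\left(\left(- \frac{610}{142} + \frac{625}{-993}\right) + y{\left(31,g{\left(5 \right)} \right)}\right) + 1675 = \left(\left(- \frac{610}{142} + \frac{625}{-993}\right) + \left(-2 + 8 \left(\left(-1\right) 5\right) 31\right)\right) + 1675 = \left(\left(\left(-610\right) \frac{1}{142} + 625 \left(- \frac{1}{993}\right)\right) + \left(-2 + 8 \left(-5\right) 31\right)\right) + 1675 = \left(\left(- \frac{305}{71} - \frac{625}{993}\right) - 1242\right) + 1675 = \left(- \frac{347240}{70503} - 1242\right) + 1675 = - \frac{87911966}{70503} + 1675 = \frac{30180559}{70503}$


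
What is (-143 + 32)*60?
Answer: -6660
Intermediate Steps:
(-143 + 32)*60 = -111*60 = -6660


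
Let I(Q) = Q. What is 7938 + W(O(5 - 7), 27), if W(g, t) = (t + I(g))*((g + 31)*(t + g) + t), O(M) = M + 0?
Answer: 26738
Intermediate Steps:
O(M) = M
W(g, t) = (g + t)*(t + (31 + g)*(g + t)) (W(g, t) = (t + g)*((g + 31)*(t + g) + t) = (g + t)*((31 + g)*(g + t) + t) = (g + t)*(t + (31 + g)*(g + t)))
7938 + W(O(5 - 7), 27) = 7938 + ((5 - 7)³ + 31*(5 - 7)² + 32*27² + (5 - 7)*27² + 2*27*(5 - 7)² + 63*(5 - 7)*27) = 7938 + ((-2)³ + 31*(-2)² + 32*729 - 2*729 + 2*27*(-2)² + 63*(-2)*27) = 7938 + (-8 + 31*4 + 23328 - 1458 + 2*27*4 - 3402) = 7938 + (-8 + 124 + 23328 - 1458 + 216 - 3402) = 7938 + 18800 = 26738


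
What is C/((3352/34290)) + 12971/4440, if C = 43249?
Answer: 823074991399/1860360 ≈ 4.4243e+5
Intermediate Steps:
C/((3352/34290)) + 12971/4440 = 43249/((3352/34290)) + 12971/4440 = 43249/((3352*(1/34290))) + 12971*(1/4440) = 43249/(1676/17145) + 12971/4440 = 43249*(17145/1676) + 12971/4440 = 741504105/1676 + 12971/4440 = 823074991399/1860360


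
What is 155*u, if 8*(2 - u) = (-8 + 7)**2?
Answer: 2325/8 ≈ 290.63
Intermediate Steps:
u = 15/8 (u = 2 - (-8 + 7)**2/8 = 2 - 1/8*(-1)**2 = 2 - 1/8*1 = 2 - 1/8 = 15/8 ≈ 1.8750)
155*u = 155*(15/8) = 2325/8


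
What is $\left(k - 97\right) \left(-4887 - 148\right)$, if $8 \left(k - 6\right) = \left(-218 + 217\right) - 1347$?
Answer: $\frac{2613165}{2} \approx 1.3066 \cdot 10^{6}$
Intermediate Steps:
$k = - \frac{325}{2}$ ($k = 6 + \frac{\left(-218 + 217\right) - 1347}{8} = 6 + \frac{-1 - 1347}{8} = 6 + \frac{1}{8} \left(-1348\right) = 6 - \frac{337}{2} = - \frac{325}{2} \approx -162.5$)
$\left(k - 97\right) \left(-4887 - 148\right) = \left(- \frac{325}{2} - 97\right) \left(-4887 - 148\right) = \left(- \frac{519}{2}\right) \left(-5035\right) = \frac{2613165}{2}$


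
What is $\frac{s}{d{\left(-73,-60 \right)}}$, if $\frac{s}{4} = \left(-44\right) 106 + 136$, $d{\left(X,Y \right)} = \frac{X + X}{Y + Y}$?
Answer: $- \frac{1086720}{73} \approx -14887.0$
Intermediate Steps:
$d{\left(X,Y \right)} = \frac{X}{Y}$ ($d{\left(X,Y \right)} = \frac{2 X}{2 Y} = 2 X \frac{1}{2 Y} = \frac{X}{Y}$)
$s = -18112$ ($s = 4 \left(\left(-44\right) 106 + 136\right) = 4 \left(-4664 + 136\right) = 4 \left(-4528\right) = -18112$)
$\frac{s}{d{\left(-73,-60 \right)}} = - \frac{18112}{\left(-73\right) \frac{1}{-60}} = - \frac{18112}{\left(-73\right) \left(- \frac{1}{60}\right)} = - \frac{18112}{\frac{73}{60}} = \left(-18112\right) \frac{60}{73} = - \frac{1086720}{73}$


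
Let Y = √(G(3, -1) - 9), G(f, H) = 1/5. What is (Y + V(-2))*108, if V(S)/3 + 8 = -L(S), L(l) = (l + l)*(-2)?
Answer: -5184 + 216*I*√55/5 ≈ -5184.0 + 320.38*I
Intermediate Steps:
L(l) = -4*l (L(l) = (2*l)*(-2) = -4*l)
G(f, H) = ⅕
V(S) = -24 + 12*S (V(S) = -24 + 3*(-(-4)*S) = -24 + 3*(4*S) = -24 + 12*S)
Y = 2*I*√55/5 (Y = √(⅕ - 9) = √(-44/5) = 2*I*√55/5 ≈ 2.9665*I)
(Y + V(-2))*108 = (2*I*√55/5 + (-24 + 12*(-2)))*108 = (2*I*√55/5 + (-24 - 24))*108 = (2*I*√55/5 - 48)*108 = (-48 + 2*I*√55/5)*108 = -5184 + 216*I*√55/5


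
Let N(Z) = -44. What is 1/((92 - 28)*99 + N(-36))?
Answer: 1/6292 ≈ 0.00015893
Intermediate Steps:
1/((92 - 28)*99 + N(-36)) = 1/((92 - 28)*99 - 44) = 1/(64*99 - 44) = 1/(6336 - 44) = 1/6292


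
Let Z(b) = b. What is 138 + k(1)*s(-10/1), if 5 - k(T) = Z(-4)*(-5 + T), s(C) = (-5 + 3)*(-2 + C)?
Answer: -126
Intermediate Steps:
s(C) = 4 - 2*C (s(C) = -2*(-2 + C) = 4 - 2*C)
k(T) = -15 + 4*T (k(T) = 5 - (-4)*(-5 + T) = 5 - (20 - 4*T) = 5 + (-20 + 4*T) = -15 + 4*T)
138 + k(1)*s(-10/1) = 138 + (-15 + 4*1)*(4 - (-20)/1) = 138 + (-15 + 4)*(4 - (-20)) = 138 - 11*(4 - 2*(-10)) = 138 - 11*(4 + 20) = 138 - 11*24 = 138 - 264 = -126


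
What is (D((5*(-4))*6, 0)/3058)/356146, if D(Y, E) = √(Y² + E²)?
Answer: 30/272273617 ≈ 1.1018e-7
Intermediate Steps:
D(Y, E) = √(E² + Y²)
(D((5*(-4))*6, 0)/3058)/356146 = (√(0² + ((5*(-4))*6)²)/3058)/356146 = (√(0 + (-20*6)²)/3058)*(1/356146) = (√(0 + (-120)²)/3058)*(1/356146) = (√(0 + 14400)/3058)*(1/356146) = (√14400/3058)*(1/356146) = ((1/3058)*120)*(1/356146) = (60/1529)*(1/356146) = 30/272273617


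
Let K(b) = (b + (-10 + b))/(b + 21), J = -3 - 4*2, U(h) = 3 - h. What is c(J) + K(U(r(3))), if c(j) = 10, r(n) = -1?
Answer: 248/25 ≈ 9.9200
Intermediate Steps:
J = -11 (J = -3 - 8 = -11)
K(b) = (-10 + 2*b)/(21 + b)
c(J) + K(U(r(3))) = 10 + 2*(-5 + (3 - 1*(-1)))/(21 + (3 - 1*(-1))) = 10 + 2*(-5 + (3 + 1))/(21 + (3 + 1)) = 10 + 2*(-5 + 4)/(21 + 4) = 10 + 2*(-1)/25 = 10 + 2*(1/25)*(-1) = 10 - 2/25 = 248/25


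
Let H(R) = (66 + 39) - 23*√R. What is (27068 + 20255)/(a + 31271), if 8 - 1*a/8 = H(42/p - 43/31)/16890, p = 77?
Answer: 36062428139394680925/23878756465878056693 - 36767131620*I*√97867/23878756465878056693 ≈ 1.5102 - 4.8169e-7*I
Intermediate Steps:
H(R) = 105 - 23*√R
a = 36004/563 + 92*I*√97867/2879745 (a = 64 - 8*(105 - 23*√(42/77 - 43/31))/16890 = 64 - 8*(105 - 23*√(42*(1/77) - 43*1/31))/16890 = 64 - 8*(105 - 23*√(6/11 - 43/31))/16890 = 64 - 8*(105 - 23*I*√97867/341)/16890 = 64 - 8*(7/1126 - 23*I*√97867/5759490) = 64 + (-28/563 + 92*I*√97867/2879745) = 36004/563 + 92*I*√97867/2879745 ≈ 63.95 + 0.0099943*I)
(27068 + 20255)/(a + 31271) = (27068 + 20255)/((36004/563 + 92*I*√97867/2879745) + 31271) = 47323/(17641577/563 + 92*I*√97867/2879745)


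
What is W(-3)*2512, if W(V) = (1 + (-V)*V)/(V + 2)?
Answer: 20096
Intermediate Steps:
W(V) = (1 - V**2)/(2 + V)
W(-3)*2512 = ((1 - 1*(-3)**2)/(2 - 3))*2512 = ((1 - 1*9)/(-1))*2512 = -(1 - 9)*2512 = -1*(-8)*2512 = 8*2512 = 20096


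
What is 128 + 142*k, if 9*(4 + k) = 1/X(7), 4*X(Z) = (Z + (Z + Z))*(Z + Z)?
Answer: -581836/1323 ≈ -439.79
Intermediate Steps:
X(Z) = 3*Z²/2 (X(Z) = ((Z + (Z + Z))*(Z + Z))/4 = ((Z + 2*Z)*(2*Z))/4 = ((3*Z)*(2*Z))/4 = (6*Z²)/4 = 3*Z²/2)
k = -5290/1323 (k = -4 + 1/(9*(((3/2)*7²))) = -4 + 1/(9*(((3/2)*49))) = -4 + 1/(9*(147/2)) = -4 + (⅑)*(2/147) = -4 + 2/1323 = -5290/1323 ≈ -3.9985)
128 + 142*k = 128 + 142*(-5290/1323) = 128 - 751180/1323 = -581836/1323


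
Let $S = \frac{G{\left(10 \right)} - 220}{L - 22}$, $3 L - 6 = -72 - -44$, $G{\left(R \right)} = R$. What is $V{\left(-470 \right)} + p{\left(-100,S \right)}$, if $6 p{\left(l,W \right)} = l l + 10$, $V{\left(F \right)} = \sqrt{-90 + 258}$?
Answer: $\frac{5005}{3} + 2 \sqrt{42} \approx 1681.3$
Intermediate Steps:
$L = - \frac{22}{3}$ ($L = 2 + \frac{-72 - -44}{3} = 2 + \frac{-72 + 44}{3} = 2 + \frac{1}{3} \left(-28\right) = 2 - \frac{28}{3} = - \frac{22}{3} \approx -7.3333$)
$V{\left(F \right)} = 2 \sqrt{42}$ ($V{\left(F \right)} = \sqrt{168} = 2 \sqrt{42}$)
$S = \frac{315}{44}$ ($S = \frac{10 - 220}{- \frac{22}{3} - 22} = - \frac{210}{- \frac{88}{3}} = \left(-210\right) \left(- \frac{3}{88}\right) = \frac{315}{44} \approx 7.1591$)
$p{\left(l,W \right)} = \frac{5}{3} + \frac{l^{2}}{6}$ ($p{\left(l,W \right)} = \frac{l l + 10}{6} = \frac{l^{2} + 10}{6} = \frac{10 + l^{2}}{6} = \frac{5}{3} + \frac{l^{2}}{6}$)
$V{\left(-470 \right)} + p{\left(-100,S \right)} = 2 \sqrt{42} + \left(\frac{5}{3} + \frac{\left(-100\right)^{2}}{6}\right) = 2 \sqrt{42} + \left(\frac{5}{3} + \frac{1}{6} \cdot 10000\right) = 2 \sqrt{42} + \left(\frac{5}{3} + \frac{5000}{3}\right) = 2 \sqrt{42} + \frac{5005}{3} = \frac{5005}{3} + 2 \sqrt{42}$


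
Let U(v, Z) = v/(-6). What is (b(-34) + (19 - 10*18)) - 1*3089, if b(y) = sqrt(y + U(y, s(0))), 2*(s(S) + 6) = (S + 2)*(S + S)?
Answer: -3250 + I*sqrt(255)/3 ≈ -3250.0 + 5.3229*I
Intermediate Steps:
s(S) = -6 + S*(2 + S) (s(S) = -6 + ((S + 2)*(S + S))/2 = -6 + ((2 + S)*(2*S))/2 = -6 + (2*S*(2 + S))/2 = -6 + S*(2 + S))
U(v, Z) = -v/6 (U(v, Z) = v*(-1/6) = -v/6)
b(y) = sqrt(30)*sqrt(y)/6 (b(y) = sqrt(y - y/6) = sqrt(5*y/6) = sqrt(30)*sqrt(y)/6)
(b(-34) + (19 - 10*18)) - 1*3089 = (sqrt(30)*sqrt(-34)/6 + (19 - 10*18)) - 1*3089 = (sqrt(30)*(I*sqrt(34))/6 + (19 - 180)) - 3089 = (I*sqrt(255)/3 - 161) - 3089 = (-161 + I*sqrt(255)/3) - 3089 = -3250 + I*sqrt(255)/3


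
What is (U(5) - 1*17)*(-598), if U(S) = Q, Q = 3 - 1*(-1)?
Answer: 7774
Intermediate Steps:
Q = 4 (Q = 3 + 1 = 4)
U(S) = 4
(U(5) - 1*17)*(-598) = (4 - 1*17)*(-598) = (4 - 17)*(-598) = -13*(-598) = 7774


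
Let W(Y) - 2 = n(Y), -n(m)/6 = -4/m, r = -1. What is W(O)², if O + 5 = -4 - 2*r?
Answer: 100/49 ≈ 2.0408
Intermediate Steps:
n(m) = 24/m (n(m) = -(-24)/m = 24/m)
O = -7 (O = -5 + (-4 - 2*(-1)) = -5 + (-4 + 2) = -5 - 2 = -7)
W(Y) = 2 + 24/Y
W(O)² = (2 + 24/(-7))² = (2 + 24*(-⅐))² = (2 - 24/7)² = (-10/7)² = 100/49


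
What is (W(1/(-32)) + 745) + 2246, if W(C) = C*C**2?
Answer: 98009087/32768 ≈ 2991.0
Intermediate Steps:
W(C) = C**3
(W(1/(-32)) + 745) + 2246 = ((1/(-32))**3 + 745) + 2246 = ((-1/32)**3 + 745) + 2246 = (-1/32768 + 745) + 2246 = 24412159/32768 + 2246 = 98009087/32768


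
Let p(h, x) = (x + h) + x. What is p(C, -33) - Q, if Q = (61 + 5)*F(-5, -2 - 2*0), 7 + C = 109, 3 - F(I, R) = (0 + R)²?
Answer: 102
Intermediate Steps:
F(I, R) = 3 - R² (F(I, R) = 3 - (0 + R)² = 3 - R²)
C = 102 (C = -7 + 109 = 102)
p(h, x) = h + 2*x (p(h, x) = (h + x) + x = h + 2*x)
Q = -66 (Q = (61 + 5)*(3 - (-2 - 2*0)²) = 66*(3 - (-2 + 0)²) = 66*(3 - 1*(-2)²) = 66*(3 - 1*4) = 66*(3 - 4) = 66*(-1) = -66)
p(C, -33) - Q = (102 + 2*(-33)) - 1*(-66) = (102 - 66) + 66 = 36 + 66 = 102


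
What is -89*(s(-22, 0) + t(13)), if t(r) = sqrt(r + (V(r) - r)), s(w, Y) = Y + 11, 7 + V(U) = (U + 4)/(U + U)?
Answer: -979 - 89*I*sqrt(4290)/26 ≈ -979.0 - 224.21*I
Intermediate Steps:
V(U) = -7 + (4 + U)/(2*U) (V(U) = -7 + (U + 4)/(U + U) = -7 + (4 + U)/((2*U)) = -7 + (4 + U)*(1/(2*U)) = -7 + (4 + U)/(2*U))
s(w, Y) = 11 + Y
t(r) = sqrt(-13/2 + 2/r) (t(r) = sqrt(r + ((-13/2 + 2/r) - r)) = sqrt(r + (-13/2 - r + 2/r)) = sqrt(-13/2 + 2/r))
-89*(s(-22, 0) + t(13)) = -89*((11 + 0) + sqrt(-26 + 8/13)/2) = -89*(11 + sqrt(-26 + 8*(1/13))/2) = -89*(11 + sqrt(-26 + 8/13)/2) = -89*(11 + sqrt(-330/13)/2) = -89*(11 + (I*sqrt(4290)/13)/2) = -89*(11 + I*sqrt(4290)/26) = -979 - 89*I*sqrt(4290)/26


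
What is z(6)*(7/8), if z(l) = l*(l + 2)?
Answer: 42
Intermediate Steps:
z(l) = l*(2 + l)
z(6)*(7/8) = (6*(2 + 6))*(7/8) = (6*8)*(7*(⅛)) = 48*(7/8) = 42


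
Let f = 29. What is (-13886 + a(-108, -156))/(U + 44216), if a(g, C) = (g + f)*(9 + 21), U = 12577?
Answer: -16256/56793 ≈ -0.28623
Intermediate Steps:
a(g, C) = 870 + 30*g (a(g, C) = (g + 29)*(9 + 21) = (29 + g)*30 = 870 + 30*g)
(-13886 + a(-108, -156))/(U + 44216) = (-13886 + (870 + 30*(-108)))/(12577 + 44216) = (-13886 + (870 - 3240))/56793 = (-13886 - 2370)*(1/56793) = -16256*1/56793 = -16256/56793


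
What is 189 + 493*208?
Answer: 102733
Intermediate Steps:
189 + 493*208 = 189 + 102544 = 102733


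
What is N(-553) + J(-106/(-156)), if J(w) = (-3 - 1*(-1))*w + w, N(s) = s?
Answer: -43187/78 ≈ -553.68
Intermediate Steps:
J(w) = -w (J(w) = (-3 + 1)*w + w = -2*w + w = -w)
N(-553) + J(-106/(-156)) = -553 - (-106)/(-156) = -553 - (-106)*(-1)/156 = -553 - 1*53/78 = -553 - 53/78 = -43187/78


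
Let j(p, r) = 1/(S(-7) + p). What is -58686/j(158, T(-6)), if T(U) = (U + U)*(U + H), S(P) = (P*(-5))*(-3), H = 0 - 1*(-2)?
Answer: -3110358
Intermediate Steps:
H = 2 (H = 0 + 2 = 2)
S(P) = 15*P (S(P) = -5*P*(-3) = 15*P)
T(U) = 2*U*(2 + U) (T(U) = (U + U)*(U + 2) = (2*U)*(2 + U) = 2*U*(2 + U))
j(p, r) = 1/(-105 + p) (j(p, r) = 1/(15*(-7) + p) = 1/(-105 + p))
-58686/j(158, T(-6)) = -58686/(1/(-105 + 158)) = -58686/(1/53) = -58686/1/53 = -58686*53 = -3110358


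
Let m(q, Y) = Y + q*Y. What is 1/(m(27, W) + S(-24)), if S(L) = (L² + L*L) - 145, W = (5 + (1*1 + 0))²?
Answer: 1/2015 ≈ 0.00049628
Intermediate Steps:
W = 36 (W = (5 + (1 + 0))² = (5 + 1)² = 6² = 36)
m(q, Y) = Y + Y*q
S(L) = -145 + 2*L² (S(L) = (L² + L²) - 145 = 2*L² - 145 = -145 + 2*L²)
1/(m(27, W) + S(-24)) = 1/(36*(1 + 27) + (-145 + 2*(-24)²)) = 1/(36*28 + (-145 + 2*576)) = 1/(1008 + (-145 + 1152)) = 1/(1008 + 1007) = 1/2015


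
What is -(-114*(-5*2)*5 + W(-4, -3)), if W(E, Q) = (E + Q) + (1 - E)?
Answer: -5698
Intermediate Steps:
W(E, Q) = 1 + Q
-(-114*(-5*2)*5 + W(-4, -3)) = -(-114*(-5*2)*5 + (1 - 3)) = -(-(-1140)*5 - 2) = -(-114*(-50) - 2) = -(5700 - 2) = -1*5698 = -5698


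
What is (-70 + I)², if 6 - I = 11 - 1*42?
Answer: 1089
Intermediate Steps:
I = 37 (I = 6 - (11 - 1*42) = 6 - (11 - 42) = 6 - 1*(-31) = 6 + 31 = 37)
(-70 + I)² = (-70 + 37)² = (-33)² = 1089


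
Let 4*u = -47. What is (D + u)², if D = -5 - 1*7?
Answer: 9025/16 ≈ 564.06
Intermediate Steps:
D = -12 (D = -5 - 7 = -12)
u = -47/4 (u = (¼)*(-47) = -47/4 ≈ -11.750)
(D + u)² = (-12 - 47/4)² = (-95/4)² = 9025/16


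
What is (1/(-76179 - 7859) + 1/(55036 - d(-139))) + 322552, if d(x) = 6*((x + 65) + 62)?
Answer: 746895944603169/2315583052 ≈ 3.2255e+5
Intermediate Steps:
d(x) = 762 + 6*x (d(x) = 6*((65 + x) + 62) = 6*(127 + x) = 762 + 6*x)
(1/(-76179 - 7859) + 1/(55036 - d(-139))) + 322552 = (1/(-76179 - 7859) + 1/(55036 - (762 + 6*(-139)))) + 322552 = (1/(-84038) + 1/(55036 - (762 - 834))) + 322552 = (-1/84038 + 1/(55036 - 1*(-72))) + 322552 = (-1/84038 + 1/(55036 + 72)) + 322552 = (-1/84038 + 1/55108) + 322552 = 14465/2315583052 + 322552 = 746895944603169/2315583052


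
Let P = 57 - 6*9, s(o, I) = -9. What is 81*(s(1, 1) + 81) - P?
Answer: 5829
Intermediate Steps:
P = 3 (P = 57 - 54 = 3)
81*(s(1, 1) + 81) - P = 81*(-9 + 81) - 1*3 = 81*72 - 3 = 5832 - 3 = 5829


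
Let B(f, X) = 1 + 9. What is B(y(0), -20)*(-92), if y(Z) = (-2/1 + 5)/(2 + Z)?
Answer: -920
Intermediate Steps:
y(Z) = 3/(2 + Z) (y(Z) = (-2*1 + 5)/(2 + Z) = (-2 + 5)/(2 + Z) = 3/(2 + Z))
B(f, X) = 10
B(y(0), -20)*(-92) = 10*(-92) = -920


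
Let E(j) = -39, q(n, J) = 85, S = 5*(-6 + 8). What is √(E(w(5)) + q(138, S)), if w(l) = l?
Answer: √46 ≈ 6.7823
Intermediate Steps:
S = 10 (S = 5*2 = 10)
√(E(w(5)) + q(138, S)) = √(-39 + 85) = √46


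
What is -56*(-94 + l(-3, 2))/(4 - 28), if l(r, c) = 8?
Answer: -602/3 ≈ -200.67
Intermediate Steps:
-56*(-94 + l(-3, 2))/(4 - 28) = -56*(-94 + 8)/(4 - 28) = -(-4816)/(-24) = -(-4816)*(-1)/24 = -56*43/12 = -602/3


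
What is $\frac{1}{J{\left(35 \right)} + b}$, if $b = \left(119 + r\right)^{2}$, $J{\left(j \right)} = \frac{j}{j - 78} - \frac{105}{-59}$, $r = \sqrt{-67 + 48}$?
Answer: $- \frac{2537 i}{- 35880704 i + 603806 \sqrt{19}} \approx 7.0328 \cdot 10^{-5} - 5.1587 \cdot 10^{-6} i$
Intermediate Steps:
$r = i \sqrt{19}$ ($r = \sqrt{-19} = i \sqrt{19} \approx 4.3589 i$)
$J{\left(j \right)} = \frac{105}{59} + \frac{j}{-78 + j}$ ($J{\left(j \right)} = \frac{j}{j - 78} - - \frac{105}{59} = \frac{j}{-78 + j} + \frac{105}{59} = \frac{105}{59} + \frac{j}{-78 + j}$)
$b = \left(119 + i \sqrt{19}\right)^{2} \approx 14142.0 + 1037.4 i$
$\frac{1}{J{\left(35 \right)} + b} = \frac{1}{\frac{2 \left(-4095 + 82 \cdot 35\right)}{59 \left(-78 + 35\right)} + \left(119 + i \sqrt{19}\right)^{2}} = \frac{1}{\frac{2 \left(-4095 + 2870\right)}{59 \left(-43\right)} + \left(119 + i \sqrt{19}\right)^{2}} = \frac{1}{\frac{2}{59} \left(- \frac{1}{43}\right) \left(-1225\right) + \left(119 + i \sqrt{19}\right)^{2}} = \frac{1}{\frac{2450}{2537} + \left(119 + i \sqrt{19}\right)^{2}}$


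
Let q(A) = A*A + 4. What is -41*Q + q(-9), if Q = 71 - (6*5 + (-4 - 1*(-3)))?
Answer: -1637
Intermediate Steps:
q(A) = 4 + A**2 (q(A) = A**2 + 4 = 4 + A**2)
Q = 42 (Q = 71 - (30 + (-4 + 3)) = 71 - (30 - 1) = 71 - 1*29 = 71 - 29 = 42)
-41*Q + q(-9) = -41*42 + (4 + (-9)**2) = -1722 + (4 + 81) = -1722 + 85 = -1637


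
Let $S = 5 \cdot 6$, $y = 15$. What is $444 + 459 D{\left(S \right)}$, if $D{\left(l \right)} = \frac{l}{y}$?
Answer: $1362$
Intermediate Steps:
$S = 30$
$D{\left(l \right)} = \frac{l}{15}$
$444 + 459 D{\left(S \right)} = 444 + 459 \cdot \frac{1}{15} \cdot 30 = 444 + 459 \cdot 2 = 444 + 918 = 1362$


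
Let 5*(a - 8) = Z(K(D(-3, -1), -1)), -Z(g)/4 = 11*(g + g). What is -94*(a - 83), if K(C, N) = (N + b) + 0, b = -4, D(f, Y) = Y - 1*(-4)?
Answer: -1222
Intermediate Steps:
D(f, Y) = 4 + Y (D(f, Y) = Y + 4 = 4 + Y)
K(C, N) = -4 + N (K(C, N) = (N - 4) + 0 = (-4 + N) + 0 = -4 + N)
Z(g) = -88*g (Z(g) = -44*(g + g) = -44*2*g = -88*g)
a = 96 (a = 8 + (-88*(-4 - 1))/5 = 8 + (-88*(-5))/5 = 8 + (⅕)*440 = 8 + 88 = 96)
-94*(a - 83) = -94*(96 - 83) = -94*13 = -1222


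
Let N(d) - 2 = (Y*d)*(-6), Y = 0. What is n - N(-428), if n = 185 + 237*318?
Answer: 75549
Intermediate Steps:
n = 75551 (n = 185 + 75366 = 75551)
N(d) = 2 (N(d) = 2 + (0*d)*(-6) = 2 + 0*(-6) = 2 + 0 = 2)
n - N(-428) = 75551 - 1*2 = 75551 - 2 = 75549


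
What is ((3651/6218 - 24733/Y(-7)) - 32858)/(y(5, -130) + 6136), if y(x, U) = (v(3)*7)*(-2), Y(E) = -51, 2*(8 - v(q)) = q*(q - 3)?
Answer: -10265887249/1910318832 ≈ -5.3739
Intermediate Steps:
v(q) = 8 - q*(-3 + q)/2 (v(q) = 8 - q*(q - 3)/2 = 8 - q*(-3 + q)/2)
y(x, U) = -112 (y(x, U) = ((8 - ½*3² + (3/2)*3)*7)*(-2) = ((8 - ½*9 + 9/2)*7)*(-2) = ((8 - 9/2 + 9/2)*7)*(-2) = (8*7)*(-2) = 56*(-2) = -112)
((3651/6218 - 24733/Y(-7)) - 32858)/(y(5, -130) + 6136) = ((3651/6218 - 24733/(-51)) - 32858)/(-112 + 6136) = ((3651*(1/6218) - 24733*(-1/51)) - 32858)/6024 = ((3651/6218 + 24733/51) - 32858)*(1/6024) = (153975995/317118 - 32858)*(1/6024) = -10265887249/317118*1/6024 = -10265887249/1910318832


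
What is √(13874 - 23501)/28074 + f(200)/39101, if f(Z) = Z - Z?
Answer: I*√9627/28074 ≈ 0.003495*I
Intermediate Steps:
f(Z) = 0
√(13874 - 23501)/28074 + f(200)/39101 = √(13874 - 23501)/28074 + 0/39101 = √(-9627)*(1/28074) + 0*(1/39101) = (I*√9627)*(1/28074) + 0 = I*√9627/28074 + 0 = I*√9627/28074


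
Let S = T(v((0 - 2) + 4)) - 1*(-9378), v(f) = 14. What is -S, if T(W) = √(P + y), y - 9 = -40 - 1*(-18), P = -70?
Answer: -9378 - I*√83 ≈ -9378.0 - 9.1104*I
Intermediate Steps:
y = -13 (y = 9 + (-40 - 1*(-18)) = 9 + (-40 + 18) = 9 - 22 = -13)
T(W) = I*√83 (T(W) = √(-70 - 13) = √(-83) = I*√83)
S = 9378 + I*√83 (S = I*√83 - 1*(-9378) = I*√83 + 9378 = 9378 + I*√83 ≈ 9378.0 + 9.1104*I)
-S = -(9378 + I*√83) = -9378 - I*√83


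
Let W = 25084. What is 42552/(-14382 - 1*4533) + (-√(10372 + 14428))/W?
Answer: -14184/6305 - 5*√62/6271 ≈ -2.2559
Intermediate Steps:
42552/(-14382 - 1*4533) + (-√(10372 + 14428))/W = 42552/(-14382 - 1*4533) - √(10372 + 14428)/25084 = 42552/(-14382 - 4533) - √24800*(1/25084) = 42552/(-18915) - 20*√62*(1/25084) = 42552*(-1/18915) - 20*√62*(1/25084) = -14184/6305 - 5*√62/6271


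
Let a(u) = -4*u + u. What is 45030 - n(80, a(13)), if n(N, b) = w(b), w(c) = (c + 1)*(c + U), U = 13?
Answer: 44042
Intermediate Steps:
a(u) = -3*u
w(c) = (1 + c)*(13 + c) (w(c) = (c + 1)*(c + 13) = (1 + c)*(13 + c))
n(N, b) = 13 + b**2 + 14*b
45030 - n(80, a(13)) = 45030 - (13 + (-3*13)**2 + 14*(-3*13)) = 45030 - (13 + (-39)**2 + 14*(-39)) = 45030 - (13 + 1521 - 546) = 45030 - 1*988 = 45030 - 988 = 44042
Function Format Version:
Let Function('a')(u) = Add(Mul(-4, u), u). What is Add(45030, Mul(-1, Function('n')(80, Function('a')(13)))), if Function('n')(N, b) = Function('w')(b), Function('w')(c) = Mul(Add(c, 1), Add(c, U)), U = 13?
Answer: 44042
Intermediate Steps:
Function('a')(u) = Mul(-3, u)
Function('w')(c) = Mul(Add(1, c), Add(13, c)) (Function('w')(c) = Mul(Add(c, 1), Add(c, 13)) = Mul(Add(1, c), Add(13, c)))
Function('n')(N, b) = Add(13, Pow(b, 2), Mul(14, b))
Add(45030, Mul(-1, Function('n')(80, Function('a')(13)))) = Add(45030, Mul(-1, Add(13, Pow(Mul(-3, 13), 2), Mul(14, Mul(-3, 13))))) = Add(45030, Mul(-1, Add(13, Pow(-39, 2), Mul(14, -39)))) = Add(45030, Mul(-1, Add(13, 1521, -546))) = Add(45030, Mul(-1, 988)) = Add(45030, -988) = 44042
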